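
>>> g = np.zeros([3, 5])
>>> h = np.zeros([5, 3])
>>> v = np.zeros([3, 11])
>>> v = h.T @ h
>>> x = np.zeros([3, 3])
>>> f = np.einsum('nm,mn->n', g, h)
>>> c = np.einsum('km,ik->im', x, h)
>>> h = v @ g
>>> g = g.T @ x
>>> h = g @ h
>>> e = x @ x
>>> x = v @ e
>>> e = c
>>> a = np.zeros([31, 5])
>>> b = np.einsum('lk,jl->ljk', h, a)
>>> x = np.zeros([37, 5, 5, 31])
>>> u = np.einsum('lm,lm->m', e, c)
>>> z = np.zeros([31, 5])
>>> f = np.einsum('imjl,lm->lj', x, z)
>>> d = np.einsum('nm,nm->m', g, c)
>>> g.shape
(5, 3)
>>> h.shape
(5, 5)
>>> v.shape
(3, 3)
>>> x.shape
(37, 5, 5, 31)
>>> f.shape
(31, 5)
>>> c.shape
(5, 3)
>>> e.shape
(5, 3)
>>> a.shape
(31, 5)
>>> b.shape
(5, 31, 5)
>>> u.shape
(3,)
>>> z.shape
(31, 5)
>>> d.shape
(3,)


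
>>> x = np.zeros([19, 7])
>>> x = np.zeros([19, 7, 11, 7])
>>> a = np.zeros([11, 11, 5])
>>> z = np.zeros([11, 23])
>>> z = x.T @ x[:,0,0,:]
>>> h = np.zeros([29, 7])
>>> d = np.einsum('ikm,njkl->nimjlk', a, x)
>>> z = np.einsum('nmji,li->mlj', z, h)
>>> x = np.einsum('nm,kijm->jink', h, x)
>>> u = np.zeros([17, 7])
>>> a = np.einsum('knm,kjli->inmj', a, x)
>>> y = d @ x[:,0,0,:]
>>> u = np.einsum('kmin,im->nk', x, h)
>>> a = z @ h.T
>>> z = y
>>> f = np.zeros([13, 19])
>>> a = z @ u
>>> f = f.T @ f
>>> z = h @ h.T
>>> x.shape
(11, 7, 29, 19)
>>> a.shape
(19, 11, 5, 7, 7, 11)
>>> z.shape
(29, 29)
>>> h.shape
(29, 7)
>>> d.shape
(19, 11, 5, 7, 7, 11)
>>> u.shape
(19, 11)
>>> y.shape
(19, 11, 5, 7, 7, 19)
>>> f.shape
(19, 19)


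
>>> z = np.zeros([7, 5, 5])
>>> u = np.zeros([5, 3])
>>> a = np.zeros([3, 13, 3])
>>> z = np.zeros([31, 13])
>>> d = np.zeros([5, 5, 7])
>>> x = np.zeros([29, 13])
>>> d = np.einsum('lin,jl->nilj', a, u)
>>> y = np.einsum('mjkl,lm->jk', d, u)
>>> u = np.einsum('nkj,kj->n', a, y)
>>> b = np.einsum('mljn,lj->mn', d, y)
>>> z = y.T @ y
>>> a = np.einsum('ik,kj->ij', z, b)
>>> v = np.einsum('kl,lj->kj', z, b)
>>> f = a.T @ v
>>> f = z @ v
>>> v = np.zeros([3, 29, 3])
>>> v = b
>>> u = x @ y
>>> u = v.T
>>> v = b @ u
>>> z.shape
(3, 3)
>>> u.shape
(5, 3)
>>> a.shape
(3, 5)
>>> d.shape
(3, 13, 3, 5)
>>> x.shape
(29, 13)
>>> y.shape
(13, 3)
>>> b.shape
(3, 5)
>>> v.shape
(3, 3)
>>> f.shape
(3, 5)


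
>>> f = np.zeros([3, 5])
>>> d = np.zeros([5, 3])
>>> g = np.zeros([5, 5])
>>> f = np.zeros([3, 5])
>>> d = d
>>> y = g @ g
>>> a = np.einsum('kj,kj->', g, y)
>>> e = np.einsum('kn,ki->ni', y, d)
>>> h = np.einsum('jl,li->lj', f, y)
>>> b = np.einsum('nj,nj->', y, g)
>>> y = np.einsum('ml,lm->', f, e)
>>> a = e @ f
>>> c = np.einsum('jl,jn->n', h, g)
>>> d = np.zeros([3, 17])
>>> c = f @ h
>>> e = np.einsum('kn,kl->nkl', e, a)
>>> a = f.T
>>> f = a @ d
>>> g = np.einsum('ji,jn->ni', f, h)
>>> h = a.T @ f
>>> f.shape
(5, 17)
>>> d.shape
(3, 17)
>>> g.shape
(3, 17)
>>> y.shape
()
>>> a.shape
(5, 3)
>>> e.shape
(3, 5, 5)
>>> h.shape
(3, 17)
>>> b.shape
()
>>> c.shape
(3, 3)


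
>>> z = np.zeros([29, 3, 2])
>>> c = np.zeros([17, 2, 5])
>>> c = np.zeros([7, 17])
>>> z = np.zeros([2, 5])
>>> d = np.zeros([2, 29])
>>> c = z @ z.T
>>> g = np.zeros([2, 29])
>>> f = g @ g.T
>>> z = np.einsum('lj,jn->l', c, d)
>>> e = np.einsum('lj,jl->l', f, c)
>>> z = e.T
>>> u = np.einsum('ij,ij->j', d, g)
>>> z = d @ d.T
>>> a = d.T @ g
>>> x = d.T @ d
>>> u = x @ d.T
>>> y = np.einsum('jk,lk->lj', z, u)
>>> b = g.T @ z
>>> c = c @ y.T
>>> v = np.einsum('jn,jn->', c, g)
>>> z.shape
(2, 2)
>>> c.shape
(2, 29)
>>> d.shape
(2, 29)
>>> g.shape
(2, 29)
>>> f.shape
(2, 2)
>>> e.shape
(2,)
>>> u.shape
(29, 2)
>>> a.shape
(29, 29)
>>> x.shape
(29, 29)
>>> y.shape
(29, 2)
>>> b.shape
(29, 2)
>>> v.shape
()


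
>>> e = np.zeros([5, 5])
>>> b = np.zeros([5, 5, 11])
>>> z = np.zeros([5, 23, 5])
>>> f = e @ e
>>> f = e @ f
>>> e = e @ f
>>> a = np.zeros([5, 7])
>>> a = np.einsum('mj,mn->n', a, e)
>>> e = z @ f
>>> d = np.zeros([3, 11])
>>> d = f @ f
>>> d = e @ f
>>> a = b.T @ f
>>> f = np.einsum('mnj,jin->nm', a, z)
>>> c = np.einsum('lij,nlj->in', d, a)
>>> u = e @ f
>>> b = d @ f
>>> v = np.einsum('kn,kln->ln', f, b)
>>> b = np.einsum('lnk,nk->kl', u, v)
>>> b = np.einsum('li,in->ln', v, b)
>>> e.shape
(5, 23, 5)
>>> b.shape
(23, 5)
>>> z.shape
(5, 23, 5)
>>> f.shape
(5, 11)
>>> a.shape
(11, 5, 5)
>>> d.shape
(5, 23, 5)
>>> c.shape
(23, 11)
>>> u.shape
(5, 23, 11)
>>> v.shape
(23, 11)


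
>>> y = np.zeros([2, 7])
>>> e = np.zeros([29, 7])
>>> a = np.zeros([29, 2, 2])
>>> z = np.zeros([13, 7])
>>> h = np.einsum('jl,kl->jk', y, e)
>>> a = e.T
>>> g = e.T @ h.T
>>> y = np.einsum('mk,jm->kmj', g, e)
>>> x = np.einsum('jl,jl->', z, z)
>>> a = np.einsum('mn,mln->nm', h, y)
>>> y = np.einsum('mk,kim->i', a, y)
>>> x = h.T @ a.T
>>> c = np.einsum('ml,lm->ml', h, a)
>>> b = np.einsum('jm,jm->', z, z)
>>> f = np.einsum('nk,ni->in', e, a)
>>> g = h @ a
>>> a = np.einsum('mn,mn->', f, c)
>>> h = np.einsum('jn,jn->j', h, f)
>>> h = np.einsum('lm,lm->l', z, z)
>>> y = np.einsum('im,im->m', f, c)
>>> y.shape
(29,)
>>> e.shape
(29, 7)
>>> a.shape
()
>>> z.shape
(13, 7)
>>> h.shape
(13,)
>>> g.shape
(2, 2)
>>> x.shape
(29, 29)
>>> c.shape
(2, 29)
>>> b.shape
()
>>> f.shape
(2, 29)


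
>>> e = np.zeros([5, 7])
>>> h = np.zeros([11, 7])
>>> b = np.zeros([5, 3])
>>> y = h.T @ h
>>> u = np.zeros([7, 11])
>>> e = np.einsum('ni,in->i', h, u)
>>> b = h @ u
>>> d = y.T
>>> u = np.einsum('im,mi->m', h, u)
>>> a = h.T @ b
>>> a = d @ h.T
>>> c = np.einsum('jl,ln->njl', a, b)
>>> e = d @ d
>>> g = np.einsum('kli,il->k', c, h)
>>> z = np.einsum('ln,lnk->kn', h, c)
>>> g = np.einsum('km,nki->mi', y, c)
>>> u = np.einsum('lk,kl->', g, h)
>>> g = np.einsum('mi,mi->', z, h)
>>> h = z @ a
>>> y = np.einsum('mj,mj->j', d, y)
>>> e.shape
(7, 7)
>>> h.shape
(11, 11)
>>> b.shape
(11, 11)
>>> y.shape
(7,)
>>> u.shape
()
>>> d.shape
(7, 7)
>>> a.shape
(7, 11)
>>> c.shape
(11, 7, 11)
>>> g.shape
()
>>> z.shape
(11, 7)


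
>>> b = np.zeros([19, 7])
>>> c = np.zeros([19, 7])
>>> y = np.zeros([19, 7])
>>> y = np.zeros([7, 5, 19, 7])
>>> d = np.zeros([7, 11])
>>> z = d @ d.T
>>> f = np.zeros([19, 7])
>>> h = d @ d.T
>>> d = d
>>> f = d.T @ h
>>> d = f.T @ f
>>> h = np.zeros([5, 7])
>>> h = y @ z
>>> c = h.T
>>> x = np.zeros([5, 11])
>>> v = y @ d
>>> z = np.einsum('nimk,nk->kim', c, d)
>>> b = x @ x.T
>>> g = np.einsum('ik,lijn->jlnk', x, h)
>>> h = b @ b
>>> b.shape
(5, 5)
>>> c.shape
(7, 19, 5, 7)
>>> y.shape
(7, 5, 19, 7)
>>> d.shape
(7, 7)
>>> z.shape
(7, 19, 5)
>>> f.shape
(11, 7)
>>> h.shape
(5, 5)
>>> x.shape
(5, 11)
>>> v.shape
(7, 5, 19, 7)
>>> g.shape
(19, 7, 7, 11)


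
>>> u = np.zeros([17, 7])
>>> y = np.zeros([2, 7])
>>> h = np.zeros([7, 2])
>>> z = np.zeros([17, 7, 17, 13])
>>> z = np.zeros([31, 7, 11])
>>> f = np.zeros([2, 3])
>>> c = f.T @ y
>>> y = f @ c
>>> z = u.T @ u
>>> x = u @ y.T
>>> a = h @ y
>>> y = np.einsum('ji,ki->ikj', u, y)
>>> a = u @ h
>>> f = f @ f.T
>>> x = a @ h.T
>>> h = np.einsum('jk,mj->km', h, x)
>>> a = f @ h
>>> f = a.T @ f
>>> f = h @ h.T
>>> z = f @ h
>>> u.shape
(17, 7)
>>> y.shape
(7, 2, 17)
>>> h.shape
(2, 17)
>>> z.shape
(2, 17)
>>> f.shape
(2, 2)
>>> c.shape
(3, 7)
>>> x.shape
(17, 7)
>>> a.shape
(2, 17)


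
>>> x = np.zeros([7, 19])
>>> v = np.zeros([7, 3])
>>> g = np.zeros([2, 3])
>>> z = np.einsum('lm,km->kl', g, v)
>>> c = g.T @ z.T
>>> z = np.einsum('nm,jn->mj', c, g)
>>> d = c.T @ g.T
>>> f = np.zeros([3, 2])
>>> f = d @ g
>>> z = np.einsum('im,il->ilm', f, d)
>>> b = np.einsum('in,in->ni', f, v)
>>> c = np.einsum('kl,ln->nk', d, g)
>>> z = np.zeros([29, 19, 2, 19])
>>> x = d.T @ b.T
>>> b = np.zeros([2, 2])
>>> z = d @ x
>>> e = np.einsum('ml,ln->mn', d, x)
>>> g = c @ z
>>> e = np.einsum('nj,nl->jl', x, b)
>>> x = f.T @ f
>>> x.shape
(3, 3)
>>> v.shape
(7, 3)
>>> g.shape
(3, 3)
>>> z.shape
(7, 3)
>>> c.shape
(3, 7)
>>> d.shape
(7, 2)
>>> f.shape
(7, 3)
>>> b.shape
(2, 2)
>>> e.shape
(3, 2)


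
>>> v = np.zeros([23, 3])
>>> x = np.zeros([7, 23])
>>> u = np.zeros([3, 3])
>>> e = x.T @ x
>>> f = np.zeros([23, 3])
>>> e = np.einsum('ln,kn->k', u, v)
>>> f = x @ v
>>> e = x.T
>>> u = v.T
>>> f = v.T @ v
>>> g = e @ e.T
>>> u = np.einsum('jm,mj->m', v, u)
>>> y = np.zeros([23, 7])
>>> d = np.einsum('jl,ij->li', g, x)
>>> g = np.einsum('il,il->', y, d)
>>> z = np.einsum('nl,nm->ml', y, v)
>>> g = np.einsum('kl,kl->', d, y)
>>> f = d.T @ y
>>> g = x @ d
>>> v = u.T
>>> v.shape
(3,)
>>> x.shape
(7, 23)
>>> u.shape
(3,)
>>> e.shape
(23, 7)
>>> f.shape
(7, 7)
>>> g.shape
(7, 7)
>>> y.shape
(23, 7)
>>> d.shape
(23, 7)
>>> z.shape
(3, 7)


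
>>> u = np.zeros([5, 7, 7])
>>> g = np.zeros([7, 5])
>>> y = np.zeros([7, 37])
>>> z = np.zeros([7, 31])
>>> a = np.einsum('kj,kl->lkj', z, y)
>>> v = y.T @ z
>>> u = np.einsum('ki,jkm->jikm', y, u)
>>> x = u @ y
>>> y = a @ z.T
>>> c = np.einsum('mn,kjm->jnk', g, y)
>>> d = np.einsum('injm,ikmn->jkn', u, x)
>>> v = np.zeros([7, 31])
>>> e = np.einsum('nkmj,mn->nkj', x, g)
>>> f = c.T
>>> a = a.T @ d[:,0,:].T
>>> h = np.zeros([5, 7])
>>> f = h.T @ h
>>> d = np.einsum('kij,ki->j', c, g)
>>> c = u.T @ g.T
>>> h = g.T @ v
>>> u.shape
(5, 37, 7, 7)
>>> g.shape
(7, 5)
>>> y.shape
(37, 7, 7)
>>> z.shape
(7, 31)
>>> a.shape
(31, 7, 7)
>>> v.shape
(7, 31)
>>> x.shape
(5, 37, 7, 37)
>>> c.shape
(7, 7, 37, 7)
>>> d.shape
(37,)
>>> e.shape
(5, 37, 37)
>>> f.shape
(7, 7)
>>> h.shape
(5, 31)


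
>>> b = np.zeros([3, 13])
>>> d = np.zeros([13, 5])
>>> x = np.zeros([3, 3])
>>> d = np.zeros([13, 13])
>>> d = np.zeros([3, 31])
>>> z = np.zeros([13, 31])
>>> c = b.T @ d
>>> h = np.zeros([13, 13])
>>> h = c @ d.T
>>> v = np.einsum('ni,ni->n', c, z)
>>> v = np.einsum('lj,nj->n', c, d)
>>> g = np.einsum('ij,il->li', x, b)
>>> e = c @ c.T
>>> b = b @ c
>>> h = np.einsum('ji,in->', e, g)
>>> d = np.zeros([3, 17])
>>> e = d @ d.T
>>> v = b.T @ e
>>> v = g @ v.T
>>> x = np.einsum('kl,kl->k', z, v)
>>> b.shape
(3, 31)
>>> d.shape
(3, 17)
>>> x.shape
(13,)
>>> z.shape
(13, 31)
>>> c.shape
(13, 31)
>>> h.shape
()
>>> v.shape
(13, 31)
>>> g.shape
(13, 3)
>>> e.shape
(3, 3)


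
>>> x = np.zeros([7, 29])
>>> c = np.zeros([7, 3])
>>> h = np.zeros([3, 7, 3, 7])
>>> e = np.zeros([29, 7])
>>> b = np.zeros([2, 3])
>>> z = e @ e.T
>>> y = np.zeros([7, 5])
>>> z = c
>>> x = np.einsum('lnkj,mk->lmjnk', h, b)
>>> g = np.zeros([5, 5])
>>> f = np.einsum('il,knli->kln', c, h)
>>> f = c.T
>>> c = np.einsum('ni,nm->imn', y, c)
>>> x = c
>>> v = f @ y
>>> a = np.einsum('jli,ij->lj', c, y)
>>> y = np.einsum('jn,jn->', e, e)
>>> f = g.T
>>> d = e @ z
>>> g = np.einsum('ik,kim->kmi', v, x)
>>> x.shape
(5, 3, 7)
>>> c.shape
(5, 3, 7)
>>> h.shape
(3, 7, 3, 7)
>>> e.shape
(29, 7)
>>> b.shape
(2, 3)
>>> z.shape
(7, 3)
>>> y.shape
()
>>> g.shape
(5, 7, 3)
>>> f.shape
(5, 5)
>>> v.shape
(3, 5)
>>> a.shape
(3, 5)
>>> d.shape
(29, 3)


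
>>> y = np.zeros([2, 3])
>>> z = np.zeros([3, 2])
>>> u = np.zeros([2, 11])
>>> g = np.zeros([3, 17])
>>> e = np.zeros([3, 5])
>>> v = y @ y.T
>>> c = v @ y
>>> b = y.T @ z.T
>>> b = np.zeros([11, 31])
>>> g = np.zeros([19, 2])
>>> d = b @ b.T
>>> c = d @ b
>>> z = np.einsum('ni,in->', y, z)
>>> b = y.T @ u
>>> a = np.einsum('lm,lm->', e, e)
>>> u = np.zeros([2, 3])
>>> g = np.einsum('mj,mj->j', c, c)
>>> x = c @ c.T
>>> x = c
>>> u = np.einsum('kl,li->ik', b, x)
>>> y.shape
(2, 3)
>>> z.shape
()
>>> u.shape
(31, 3)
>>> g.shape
(31,)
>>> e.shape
(3, 5)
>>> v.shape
(2, 2)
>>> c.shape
(11, 31)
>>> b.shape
(3, 11)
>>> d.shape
(11, 11)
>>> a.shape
()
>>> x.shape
(11, 31)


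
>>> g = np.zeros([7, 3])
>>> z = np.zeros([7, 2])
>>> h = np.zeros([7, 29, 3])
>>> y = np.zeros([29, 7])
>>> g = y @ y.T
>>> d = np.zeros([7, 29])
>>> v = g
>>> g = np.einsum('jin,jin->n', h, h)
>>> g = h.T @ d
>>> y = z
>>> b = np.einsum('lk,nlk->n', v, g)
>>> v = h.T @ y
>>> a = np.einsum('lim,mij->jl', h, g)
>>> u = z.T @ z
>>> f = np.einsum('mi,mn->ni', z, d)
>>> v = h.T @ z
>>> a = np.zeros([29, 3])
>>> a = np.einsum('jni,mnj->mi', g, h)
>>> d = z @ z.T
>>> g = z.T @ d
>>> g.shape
(2, 7)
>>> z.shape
(7, 2)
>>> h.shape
(7, 29, 3)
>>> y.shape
(7, 2)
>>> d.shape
(7, 7)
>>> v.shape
(3, 29, 2)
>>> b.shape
(3,)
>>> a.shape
(7, 29)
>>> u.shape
(2, 2)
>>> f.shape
(29, 2)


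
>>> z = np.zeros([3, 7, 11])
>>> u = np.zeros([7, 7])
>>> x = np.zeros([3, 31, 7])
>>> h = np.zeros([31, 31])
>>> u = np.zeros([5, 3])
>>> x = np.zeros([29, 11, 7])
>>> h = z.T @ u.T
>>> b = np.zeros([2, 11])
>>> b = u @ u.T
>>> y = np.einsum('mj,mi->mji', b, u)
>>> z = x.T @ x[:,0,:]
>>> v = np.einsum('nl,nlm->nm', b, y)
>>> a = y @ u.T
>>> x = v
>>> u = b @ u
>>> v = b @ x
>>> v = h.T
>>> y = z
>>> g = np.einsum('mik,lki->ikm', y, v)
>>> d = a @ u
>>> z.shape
(7, 11, 7)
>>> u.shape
(5, 3)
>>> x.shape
(5, 3)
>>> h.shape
(11, 7, 5)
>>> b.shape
(5, 5)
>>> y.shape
(7, 11, 7)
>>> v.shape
(5, 7, 11)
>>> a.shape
(5, 5, 5)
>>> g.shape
(11, 7, 7)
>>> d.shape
(5, 5, 3)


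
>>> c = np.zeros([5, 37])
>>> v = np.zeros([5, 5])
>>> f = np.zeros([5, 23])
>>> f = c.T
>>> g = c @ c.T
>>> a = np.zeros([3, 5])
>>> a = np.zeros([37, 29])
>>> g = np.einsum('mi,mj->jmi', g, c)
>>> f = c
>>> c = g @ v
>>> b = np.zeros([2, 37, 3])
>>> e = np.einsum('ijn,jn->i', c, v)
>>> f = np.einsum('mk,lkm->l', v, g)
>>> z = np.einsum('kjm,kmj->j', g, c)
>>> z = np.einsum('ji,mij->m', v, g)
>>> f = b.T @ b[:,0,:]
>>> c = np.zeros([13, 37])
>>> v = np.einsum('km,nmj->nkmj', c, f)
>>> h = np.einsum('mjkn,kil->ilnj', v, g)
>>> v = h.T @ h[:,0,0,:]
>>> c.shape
(13, 37)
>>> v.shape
(13, 3, 5, 13)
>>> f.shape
(3, 37, 3)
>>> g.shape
(37, 5, 5)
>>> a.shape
(37, 29)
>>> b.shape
(2, 37, 3)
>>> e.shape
(37,)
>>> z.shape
(37,)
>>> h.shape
(5, 5, 3, 13)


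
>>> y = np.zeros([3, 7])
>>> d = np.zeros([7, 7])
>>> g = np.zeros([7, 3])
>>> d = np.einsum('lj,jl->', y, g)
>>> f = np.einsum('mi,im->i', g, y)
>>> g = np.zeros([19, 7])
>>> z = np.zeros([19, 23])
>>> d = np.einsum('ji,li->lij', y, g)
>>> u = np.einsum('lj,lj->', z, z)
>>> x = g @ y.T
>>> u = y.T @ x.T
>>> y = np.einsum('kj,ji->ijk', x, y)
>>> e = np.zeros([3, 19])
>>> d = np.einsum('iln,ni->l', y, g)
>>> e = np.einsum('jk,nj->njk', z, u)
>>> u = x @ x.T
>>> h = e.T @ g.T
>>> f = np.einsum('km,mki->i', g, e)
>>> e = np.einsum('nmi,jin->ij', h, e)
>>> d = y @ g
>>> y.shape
(7, 3, 19)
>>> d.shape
(7, 3, 7)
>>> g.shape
(19, 7)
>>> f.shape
(23,)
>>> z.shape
(19, 23)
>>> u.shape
(19, 19)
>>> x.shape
(19, 3)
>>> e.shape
(19, 7)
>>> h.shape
(23, 19, 19)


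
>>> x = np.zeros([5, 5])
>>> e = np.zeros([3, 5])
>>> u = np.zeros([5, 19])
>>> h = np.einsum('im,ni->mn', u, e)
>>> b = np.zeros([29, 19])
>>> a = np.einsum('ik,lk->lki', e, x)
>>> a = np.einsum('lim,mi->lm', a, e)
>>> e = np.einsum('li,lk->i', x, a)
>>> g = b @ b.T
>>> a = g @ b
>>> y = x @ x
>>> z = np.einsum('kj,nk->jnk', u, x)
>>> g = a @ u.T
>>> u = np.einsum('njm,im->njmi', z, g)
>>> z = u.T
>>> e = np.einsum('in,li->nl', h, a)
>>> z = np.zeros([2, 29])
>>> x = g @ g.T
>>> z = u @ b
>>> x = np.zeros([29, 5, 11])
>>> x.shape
(29, 5, 11)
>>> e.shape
(3, 29)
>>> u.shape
(19, 5, 5, 29)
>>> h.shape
(19, 3)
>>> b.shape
(29, 19)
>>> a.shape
(29, 19)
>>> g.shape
(29, 5)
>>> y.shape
(5, 5)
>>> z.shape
(19, 5, 5, 19)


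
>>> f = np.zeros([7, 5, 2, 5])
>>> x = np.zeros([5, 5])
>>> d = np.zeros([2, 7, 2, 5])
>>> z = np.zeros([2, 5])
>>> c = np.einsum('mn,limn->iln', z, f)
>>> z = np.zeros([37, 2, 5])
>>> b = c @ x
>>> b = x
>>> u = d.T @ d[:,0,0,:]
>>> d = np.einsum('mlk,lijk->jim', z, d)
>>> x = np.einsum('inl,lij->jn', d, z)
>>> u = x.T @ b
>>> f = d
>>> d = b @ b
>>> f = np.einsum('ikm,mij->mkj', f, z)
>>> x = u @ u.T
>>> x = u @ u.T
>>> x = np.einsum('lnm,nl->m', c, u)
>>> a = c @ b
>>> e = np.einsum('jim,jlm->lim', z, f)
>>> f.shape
(37, 7, 5)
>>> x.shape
(5,)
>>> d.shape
(5, 5)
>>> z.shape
(37, 2, 5)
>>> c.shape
(5, 7, 5)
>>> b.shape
(5, 5)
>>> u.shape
(7, 5)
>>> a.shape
(5, 7, 5)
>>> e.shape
(7, 2, 5)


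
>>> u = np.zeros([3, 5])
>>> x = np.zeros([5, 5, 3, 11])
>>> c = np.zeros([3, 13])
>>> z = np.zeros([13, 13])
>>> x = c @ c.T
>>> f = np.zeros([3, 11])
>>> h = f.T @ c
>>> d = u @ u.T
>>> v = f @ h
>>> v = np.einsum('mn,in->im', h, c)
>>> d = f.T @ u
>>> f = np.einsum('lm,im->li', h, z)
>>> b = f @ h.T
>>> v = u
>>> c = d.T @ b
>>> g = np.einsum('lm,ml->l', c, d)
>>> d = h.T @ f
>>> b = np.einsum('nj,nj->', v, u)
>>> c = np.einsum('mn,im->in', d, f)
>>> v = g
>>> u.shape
(3, 5)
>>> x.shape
(3, 3)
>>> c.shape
(11, 13)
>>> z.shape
(13, 13)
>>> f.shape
(11, 13)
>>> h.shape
(11, 13)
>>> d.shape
(13, 13)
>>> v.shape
(5,)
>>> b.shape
()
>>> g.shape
(5,)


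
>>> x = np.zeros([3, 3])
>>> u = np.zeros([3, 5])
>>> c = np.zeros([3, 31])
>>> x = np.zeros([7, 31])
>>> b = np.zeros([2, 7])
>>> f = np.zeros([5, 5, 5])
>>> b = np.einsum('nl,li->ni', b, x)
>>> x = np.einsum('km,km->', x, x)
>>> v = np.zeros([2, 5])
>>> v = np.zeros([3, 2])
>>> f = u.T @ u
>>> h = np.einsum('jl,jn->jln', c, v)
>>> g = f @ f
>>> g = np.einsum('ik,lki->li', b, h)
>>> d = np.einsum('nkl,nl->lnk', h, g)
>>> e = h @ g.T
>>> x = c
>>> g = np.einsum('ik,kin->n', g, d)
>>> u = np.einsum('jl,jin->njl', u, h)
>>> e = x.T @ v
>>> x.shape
(3, 31)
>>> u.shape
(2, 3, 5)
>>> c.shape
(3, 31)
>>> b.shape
(2, 31)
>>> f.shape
(5, 5)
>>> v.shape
(3, 2)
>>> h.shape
(3, 31, 2)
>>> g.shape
(31,)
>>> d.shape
(2, 3, 31)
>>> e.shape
(31, 2)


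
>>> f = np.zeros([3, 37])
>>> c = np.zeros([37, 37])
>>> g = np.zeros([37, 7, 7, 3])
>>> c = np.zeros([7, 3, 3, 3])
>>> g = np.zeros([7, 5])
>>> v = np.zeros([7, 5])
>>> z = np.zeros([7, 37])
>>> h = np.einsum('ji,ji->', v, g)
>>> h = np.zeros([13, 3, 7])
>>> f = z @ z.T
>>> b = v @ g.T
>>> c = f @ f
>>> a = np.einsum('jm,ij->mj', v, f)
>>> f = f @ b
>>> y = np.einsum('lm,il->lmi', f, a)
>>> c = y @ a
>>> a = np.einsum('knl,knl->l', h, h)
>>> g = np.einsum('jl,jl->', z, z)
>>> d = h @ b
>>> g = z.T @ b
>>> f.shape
(7, 7)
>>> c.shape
(7, 7, 7)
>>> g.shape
(37, 7)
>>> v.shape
(7, 5)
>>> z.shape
(7, 37)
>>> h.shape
(13, 3, 7)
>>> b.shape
(7, 7)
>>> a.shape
(7,)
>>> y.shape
(7, 7, 5)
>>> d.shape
(13, 3, 7)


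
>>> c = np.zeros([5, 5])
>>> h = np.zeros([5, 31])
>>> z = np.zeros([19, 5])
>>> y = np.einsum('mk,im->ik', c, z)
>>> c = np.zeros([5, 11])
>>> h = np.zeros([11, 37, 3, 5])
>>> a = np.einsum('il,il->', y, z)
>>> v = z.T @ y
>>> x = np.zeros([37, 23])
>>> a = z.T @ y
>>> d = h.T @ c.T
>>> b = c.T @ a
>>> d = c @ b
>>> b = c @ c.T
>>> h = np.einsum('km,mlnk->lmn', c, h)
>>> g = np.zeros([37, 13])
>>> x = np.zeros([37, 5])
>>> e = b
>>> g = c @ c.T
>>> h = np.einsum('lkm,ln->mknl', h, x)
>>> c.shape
(5, 11)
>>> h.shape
(3, 11, 5, 37)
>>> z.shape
(19, 5)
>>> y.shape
(19, 5)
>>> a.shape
(5, 5)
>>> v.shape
(5, 5)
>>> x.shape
(37, 5)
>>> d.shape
(5, 5)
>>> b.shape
(5, 5)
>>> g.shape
(5, 5)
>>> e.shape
(5, 5)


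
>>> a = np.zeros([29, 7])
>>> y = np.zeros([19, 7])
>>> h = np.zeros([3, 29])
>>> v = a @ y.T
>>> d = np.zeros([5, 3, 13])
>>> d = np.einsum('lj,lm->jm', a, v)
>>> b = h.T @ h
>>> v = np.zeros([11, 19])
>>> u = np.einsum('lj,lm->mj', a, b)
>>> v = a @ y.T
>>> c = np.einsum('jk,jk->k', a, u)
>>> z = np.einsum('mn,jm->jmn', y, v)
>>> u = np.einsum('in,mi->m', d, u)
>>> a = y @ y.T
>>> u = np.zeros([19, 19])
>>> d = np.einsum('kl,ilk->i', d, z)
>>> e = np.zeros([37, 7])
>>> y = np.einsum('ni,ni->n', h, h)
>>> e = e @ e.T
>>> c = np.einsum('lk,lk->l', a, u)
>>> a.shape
(19, 19)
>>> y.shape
(3,)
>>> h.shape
(3, 29)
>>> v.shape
(29, 19)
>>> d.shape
(29,)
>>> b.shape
(29, 29)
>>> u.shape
(19, 19)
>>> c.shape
(19,)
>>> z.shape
(29, 19, 7)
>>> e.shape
(37, 37)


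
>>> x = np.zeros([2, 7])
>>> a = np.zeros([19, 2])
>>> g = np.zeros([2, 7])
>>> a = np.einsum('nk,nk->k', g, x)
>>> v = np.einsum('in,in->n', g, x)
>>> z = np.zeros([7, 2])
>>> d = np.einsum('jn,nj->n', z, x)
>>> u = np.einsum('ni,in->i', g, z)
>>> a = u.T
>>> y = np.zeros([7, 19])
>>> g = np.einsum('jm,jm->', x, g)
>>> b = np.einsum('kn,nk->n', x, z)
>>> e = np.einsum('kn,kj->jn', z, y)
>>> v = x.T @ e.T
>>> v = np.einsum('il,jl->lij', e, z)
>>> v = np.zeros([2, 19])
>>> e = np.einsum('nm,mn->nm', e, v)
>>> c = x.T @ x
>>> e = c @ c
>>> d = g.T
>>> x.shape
(2, 7)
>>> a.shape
(7,)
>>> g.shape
()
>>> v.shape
(2, 19)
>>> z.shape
(7, 2)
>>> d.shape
()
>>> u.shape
(7,)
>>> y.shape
(7, 19)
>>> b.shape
(7,)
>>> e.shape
(7, 7)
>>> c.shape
(7, 7)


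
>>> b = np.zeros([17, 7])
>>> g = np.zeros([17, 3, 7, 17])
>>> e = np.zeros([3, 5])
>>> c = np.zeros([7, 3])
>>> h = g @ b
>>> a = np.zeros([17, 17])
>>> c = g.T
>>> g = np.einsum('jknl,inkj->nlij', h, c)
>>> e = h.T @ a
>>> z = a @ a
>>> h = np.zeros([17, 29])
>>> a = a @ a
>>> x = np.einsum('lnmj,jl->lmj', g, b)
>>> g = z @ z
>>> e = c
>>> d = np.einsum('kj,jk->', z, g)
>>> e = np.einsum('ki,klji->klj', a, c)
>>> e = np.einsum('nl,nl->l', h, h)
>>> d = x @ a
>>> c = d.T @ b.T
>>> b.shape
(17, 7)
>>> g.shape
(17, 17)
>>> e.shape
(29,)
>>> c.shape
(17, 17, 17)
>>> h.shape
(17, 29)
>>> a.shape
(17, 17)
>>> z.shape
(17, 17)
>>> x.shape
(7, 17, 17)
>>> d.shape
(7, 17, 17)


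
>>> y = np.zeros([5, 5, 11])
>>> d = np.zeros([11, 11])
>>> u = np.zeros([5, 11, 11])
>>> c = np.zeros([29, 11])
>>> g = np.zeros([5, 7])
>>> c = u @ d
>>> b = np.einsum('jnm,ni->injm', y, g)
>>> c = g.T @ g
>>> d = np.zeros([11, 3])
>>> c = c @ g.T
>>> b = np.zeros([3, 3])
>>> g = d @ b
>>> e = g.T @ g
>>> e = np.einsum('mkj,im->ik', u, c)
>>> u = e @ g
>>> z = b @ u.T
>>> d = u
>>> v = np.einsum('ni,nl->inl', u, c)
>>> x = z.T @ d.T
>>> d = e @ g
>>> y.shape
(5, 5, 11)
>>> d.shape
(7, 3)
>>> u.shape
(7, 3)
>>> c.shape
(7, 5)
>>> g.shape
(11, 3)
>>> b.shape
(3, 3)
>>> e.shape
(7, 11)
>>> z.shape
(3, 7)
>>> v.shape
(3, 7, 5)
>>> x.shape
(7, 7)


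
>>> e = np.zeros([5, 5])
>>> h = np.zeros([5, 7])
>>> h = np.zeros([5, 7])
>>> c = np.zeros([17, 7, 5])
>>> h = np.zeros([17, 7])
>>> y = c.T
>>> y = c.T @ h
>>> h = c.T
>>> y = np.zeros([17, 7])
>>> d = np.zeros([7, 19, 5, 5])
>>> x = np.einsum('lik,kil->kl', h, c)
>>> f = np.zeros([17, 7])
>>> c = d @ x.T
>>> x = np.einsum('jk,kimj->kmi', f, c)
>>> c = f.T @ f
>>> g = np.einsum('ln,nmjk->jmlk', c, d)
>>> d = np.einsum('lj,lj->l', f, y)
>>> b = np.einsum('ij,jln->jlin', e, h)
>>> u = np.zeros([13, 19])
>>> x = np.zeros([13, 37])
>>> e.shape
(5, 5)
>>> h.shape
(5, 7, 17)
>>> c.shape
(7, 7)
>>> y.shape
(17, 7)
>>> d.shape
(17,)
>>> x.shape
(13, 37)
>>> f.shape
(17, 7)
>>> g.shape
(5, 19, 7, 5)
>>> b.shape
(5, 7, 5, 17)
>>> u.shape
(13, 19)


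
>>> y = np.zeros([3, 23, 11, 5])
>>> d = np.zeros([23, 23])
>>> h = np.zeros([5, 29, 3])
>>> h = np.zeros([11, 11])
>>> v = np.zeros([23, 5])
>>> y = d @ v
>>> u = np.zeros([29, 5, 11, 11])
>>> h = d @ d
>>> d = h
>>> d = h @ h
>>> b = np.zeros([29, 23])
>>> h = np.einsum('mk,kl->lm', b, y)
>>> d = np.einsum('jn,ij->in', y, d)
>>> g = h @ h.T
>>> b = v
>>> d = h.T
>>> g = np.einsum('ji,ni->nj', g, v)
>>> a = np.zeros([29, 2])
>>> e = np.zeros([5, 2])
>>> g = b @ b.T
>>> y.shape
(23, 5)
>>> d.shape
(29, 5)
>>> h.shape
(5, 29)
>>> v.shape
(23, 5)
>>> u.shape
(29, 5, 11, 11)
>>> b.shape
(23, 5)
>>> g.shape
(23, 23)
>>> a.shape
(29, 2)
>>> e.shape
(5, 2)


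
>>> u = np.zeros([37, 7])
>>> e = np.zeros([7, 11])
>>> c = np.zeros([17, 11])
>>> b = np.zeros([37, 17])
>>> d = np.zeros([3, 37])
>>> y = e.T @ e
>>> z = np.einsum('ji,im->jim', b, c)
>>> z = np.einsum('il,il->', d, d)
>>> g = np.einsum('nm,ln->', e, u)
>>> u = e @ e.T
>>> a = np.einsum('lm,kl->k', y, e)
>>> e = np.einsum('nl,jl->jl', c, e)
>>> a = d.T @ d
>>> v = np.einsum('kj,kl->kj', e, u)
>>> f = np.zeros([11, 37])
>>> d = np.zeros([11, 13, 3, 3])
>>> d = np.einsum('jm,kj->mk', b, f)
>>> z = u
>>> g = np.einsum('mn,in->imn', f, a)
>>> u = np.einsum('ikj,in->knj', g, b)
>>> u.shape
(11, 17, 37)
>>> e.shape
(7, 11)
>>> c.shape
(17, 11)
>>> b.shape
(37, 17)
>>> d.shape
(17, 11)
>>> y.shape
(11, 11)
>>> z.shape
(7, 7)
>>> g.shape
(37, 11, 37)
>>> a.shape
(37, 37)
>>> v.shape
(7, 11)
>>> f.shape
(11, 37)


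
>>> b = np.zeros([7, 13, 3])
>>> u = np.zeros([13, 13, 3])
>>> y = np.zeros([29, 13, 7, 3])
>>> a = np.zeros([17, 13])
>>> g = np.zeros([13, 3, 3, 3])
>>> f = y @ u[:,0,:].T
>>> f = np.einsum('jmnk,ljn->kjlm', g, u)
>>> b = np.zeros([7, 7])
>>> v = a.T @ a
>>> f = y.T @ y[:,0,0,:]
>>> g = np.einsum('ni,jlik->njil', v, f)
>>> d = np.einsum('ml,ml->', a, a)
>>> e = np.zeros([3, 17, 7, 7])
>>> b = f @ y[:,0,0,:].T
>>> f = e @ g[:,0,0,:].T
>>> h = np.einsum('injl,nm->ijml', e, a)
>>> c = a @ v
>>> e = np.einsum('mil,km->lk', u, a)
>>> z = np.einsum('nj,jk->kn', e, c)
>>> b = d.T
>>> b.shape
()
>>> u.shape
(13, 13, 3)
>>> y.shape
(29, 13, 7, 3)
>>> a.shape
(17, 13)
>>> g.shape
(13, 3, 13, 7)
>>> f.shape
(3, 17, 7, 13)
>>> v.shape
(13, 13)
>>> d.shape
()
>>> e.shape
(3, 17)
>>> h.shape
(3, 7, 13, 7)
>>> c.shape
(17, 13)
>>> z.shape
(13, 3)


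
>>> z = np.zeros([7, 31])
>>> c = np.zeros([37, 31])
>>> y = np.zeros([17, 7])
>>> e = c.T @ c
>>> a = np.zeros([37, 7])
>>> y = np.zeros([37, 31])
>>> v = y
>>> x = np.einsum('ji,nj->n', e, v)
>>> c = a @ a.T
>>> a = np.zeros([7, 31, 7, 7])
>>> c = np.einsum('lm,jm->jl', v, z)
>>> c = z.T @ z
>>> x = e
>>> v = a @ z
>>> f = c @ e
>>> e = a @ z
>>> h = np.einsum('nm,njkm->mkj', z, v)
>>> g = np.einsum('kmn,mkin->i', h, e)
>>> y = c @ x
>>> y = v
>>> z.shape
(7, 31)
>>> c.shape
(31, 31)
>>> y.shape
(7, 31, 7, 31)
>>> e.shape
(7, 31, 7, 31)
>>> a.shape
(7, 31, 7, 7)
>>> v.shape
(7, 31, 7, 31)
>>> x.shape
(31, 31)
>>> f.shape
(31, 31)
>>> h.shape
(31, 7, 31)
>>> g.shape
(7,)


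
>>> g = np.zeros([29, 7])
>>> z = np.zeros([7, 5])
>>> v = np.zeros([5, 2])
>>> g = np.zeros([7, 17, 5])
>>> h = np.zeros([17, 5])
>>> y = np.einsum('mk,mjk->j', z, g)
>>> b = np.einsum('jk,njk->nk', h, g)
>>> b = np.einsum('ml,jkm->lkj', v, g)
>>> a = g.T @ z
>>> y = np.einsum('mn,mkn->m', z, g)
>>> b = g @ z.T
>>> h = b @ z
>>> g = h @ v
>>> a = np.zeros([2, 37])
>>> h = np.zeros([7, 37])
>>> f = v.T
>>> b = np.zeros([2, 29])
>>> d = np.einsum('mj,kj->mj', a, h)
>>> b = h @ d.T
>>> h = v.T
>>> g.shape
(7, 17, 2)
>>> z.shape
(7, 5)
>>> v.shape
(5, 2)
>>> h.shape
(2, 5)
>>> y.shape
(7,)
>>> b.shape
(7, 2)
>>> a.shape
(2, 37)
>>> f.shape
(2, 5)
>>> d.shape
(2, 37)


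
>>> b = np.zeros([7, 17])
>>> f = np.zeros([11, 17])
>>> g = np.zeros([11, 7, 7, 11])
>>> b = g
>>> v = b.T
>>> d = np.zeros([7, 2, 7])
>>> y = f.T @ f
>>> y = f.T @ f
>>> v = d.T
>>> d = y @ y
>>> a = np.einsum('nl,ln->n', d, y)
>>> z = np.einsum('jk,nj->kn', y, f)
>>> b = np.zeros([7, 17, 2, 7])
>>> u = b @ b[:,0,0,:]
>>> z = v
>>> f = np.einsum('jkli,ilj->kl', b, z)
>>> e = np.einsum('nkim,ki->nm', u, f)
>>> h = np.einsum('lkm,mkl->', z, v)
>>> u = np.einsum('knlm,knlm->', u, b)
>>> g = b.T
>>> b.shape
(7, 17, 2, 7)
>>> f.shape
(17, 2)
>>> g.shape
(7, 2, 17, 7)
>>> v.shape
(7, 2, 7)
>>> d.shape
(17, 17)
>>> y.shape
(17, 17)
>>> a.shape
(17,)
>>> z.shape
(7, 2, 7)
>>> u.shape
()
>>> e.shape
(7, 7)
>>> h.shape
()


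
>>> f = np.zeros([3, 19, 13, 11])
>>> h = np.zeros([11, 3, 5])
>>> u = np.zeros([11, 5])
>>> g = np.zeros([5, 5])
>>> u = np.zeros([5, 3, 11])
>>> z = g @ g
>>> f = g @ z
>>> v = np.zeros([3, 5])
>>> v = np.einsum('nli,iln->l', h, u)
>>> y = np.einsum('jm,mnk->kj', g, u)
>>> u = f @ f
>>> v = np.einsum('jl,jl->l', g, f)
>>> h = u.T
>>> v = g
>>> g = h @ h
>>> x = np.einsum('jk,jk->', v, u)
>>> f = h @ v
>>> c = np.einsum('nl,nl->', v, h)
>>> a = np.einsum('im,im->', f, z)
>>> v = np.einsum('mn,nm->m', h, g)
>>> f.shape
(5, 5)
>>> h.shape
(5, 5)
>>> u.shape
(5, 5)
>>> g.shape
(5, 5)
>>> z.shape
(5, 5)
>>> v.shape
(5,)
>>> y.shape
(11, 5)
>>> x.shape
()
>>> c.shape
()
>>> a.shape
()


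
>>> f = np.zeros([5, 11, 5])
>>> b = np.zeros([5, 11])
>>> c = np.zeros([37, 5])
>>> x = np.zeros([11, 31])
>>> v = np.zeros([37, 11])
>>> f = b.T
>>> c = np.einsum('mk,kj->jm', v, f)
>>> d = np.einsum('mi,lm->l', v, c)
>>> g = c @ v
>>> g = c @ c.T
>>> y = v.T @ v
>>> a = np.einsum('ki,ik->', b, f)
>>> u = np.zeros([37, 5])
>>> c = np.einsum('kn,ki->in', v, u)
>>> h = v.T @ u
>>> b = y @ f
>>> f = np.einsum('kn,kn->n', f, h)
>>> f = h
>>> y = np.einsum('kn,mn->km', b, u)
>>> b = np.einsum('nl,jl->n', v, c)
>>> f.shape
(11, 5)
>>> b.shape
(37,)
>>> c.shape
(5, 11)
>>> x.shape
(11, 31)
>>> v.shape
(37, 11)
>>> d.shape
(5,)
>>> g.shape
(5, 5)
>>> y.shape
(11, 37)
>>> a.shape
()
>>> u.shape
(37, 5)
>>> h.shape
(11, 5)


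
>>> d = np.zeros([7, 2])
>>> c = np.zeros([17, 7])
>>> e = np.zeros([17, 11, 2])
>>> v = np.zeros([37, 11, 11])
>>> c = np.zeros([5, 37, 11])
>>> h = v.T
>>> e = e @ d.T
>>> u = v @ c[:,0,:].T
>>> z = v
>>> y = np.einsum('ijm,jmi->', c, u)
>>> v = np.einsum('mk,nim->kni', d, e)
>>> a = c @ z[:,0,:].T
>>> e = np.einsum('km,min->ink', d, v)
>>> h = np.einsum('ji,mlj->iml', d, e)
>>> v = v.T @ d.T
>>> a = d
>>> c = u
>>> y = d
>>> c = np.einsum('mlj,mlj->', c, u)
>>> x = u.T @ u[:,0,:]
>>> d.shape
(7, 2)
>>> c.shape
()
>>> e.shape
(17, 11, 7)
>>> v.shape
(11, 17, 7)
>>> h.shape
(2, 17, 11)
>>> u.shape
(37, 11, 5)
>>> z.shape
(37, 11, 11)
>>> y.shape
(7, 2)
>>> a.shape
(7, 2)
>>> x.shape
(5, 11, 5)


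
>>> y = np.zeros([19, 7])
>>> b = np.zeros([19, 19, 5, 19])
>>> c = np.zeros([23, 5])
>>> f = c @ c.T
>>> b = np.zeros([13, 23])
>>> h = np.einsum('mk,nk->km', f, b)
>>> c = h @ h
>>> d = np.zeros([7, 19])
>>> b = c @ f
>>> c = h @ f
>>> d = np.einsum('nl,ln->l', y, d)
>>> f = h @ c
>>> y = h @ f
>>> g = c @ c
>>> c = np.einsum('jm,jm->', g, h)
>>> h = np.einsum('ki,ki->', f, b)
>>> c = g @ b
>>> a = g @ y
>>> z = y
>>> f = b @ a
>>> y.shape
(23, 23)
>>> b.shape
(23, 23)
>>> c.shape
(23, 23)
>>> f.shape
(23, 23)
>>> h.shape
()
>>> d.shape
(7,)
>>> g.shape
(23, 23)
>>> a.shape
(23, 23)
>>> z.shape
(23, 23)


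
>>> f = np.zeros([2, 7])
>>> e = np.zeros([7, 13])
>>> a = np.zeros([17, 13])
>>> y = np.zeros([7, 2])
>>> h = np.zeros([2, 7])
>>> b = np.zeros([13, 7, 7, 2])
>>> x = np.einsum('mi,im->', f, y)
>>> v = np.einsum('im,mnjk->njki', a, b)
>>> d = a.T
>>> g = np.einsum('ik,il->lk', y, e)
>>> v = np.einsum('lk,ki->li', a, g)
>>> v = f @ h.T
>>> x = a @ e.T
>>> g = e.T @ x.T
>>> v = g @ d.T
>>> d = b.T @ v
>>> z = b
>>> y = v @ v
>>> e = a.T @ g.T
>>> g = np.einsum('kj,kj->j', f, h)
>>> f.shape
(2, 7)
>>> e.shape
(13, 13)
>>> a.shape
(17, 13)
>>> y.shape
(13, 13)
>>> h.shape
(2, 7)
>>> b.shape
(13, 7, 7, 2)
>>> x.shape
(17, 7)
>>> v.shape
(13, 13)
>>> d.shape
(2, 7, 7, 13)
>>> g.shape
(7,)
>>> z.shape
(13, 7, 7, 2)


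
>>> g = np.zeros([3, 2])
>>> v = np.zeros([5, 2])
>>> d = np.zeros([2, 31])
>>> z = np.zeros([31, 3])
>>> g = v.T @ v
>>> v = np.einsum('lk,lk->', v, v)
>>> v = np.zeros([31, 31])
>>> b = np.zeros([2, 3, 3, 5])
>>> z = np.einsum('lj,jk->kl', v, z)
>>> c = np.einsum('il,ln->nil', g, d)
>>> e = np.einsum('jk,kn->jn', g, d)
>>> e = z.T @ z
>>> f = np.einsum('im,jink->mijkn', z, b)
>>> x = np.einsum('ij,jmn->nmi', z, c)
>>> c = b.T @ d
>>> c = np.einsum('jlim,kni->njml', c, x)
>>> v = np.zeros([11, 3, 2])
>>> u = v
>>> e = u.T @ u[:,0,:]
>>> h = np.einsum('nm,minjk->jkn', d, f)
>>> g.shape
(2, 2)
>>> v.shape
(11, 3, 2)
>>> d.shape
(2, 31)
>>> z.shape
(3, 31)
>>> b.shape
(2, 3, 3, 5)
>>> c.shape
(2, 5, 31, 3)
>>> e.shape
(2, 3, 2)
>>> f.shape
(31, 3, 2, 5, 3)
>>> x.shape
(2, 2, 3)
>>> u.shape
(11, 3, 2)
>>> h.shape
(5, 3, 2)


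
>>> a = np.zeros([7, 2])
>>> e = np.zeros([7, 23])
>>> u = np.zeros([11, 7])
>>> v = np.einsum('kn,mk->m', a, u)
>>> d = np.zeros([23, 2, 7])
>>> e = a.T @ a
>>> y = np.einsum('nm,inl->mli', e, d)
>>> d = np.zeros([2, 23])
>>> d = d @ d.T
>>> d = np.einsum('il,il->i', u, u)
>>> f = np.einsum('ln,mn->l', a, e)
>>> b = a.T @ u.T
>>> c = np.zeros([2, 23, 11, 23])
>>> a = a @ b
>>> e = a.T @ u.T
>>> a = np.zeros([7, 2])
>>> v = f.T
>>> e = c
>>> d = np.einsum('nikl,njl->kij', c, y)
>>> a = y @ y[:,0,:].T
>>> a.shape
(2, 7, 2)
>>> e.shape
(2, 23, 11, 23)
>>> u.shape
(11, 7)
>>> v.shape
(7,)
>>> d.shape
(11, 23, 7)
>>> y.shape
(2, 7, 23)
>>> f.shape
(7,)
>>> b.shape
(2, 11)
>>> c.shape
(2, 23, 11, 23)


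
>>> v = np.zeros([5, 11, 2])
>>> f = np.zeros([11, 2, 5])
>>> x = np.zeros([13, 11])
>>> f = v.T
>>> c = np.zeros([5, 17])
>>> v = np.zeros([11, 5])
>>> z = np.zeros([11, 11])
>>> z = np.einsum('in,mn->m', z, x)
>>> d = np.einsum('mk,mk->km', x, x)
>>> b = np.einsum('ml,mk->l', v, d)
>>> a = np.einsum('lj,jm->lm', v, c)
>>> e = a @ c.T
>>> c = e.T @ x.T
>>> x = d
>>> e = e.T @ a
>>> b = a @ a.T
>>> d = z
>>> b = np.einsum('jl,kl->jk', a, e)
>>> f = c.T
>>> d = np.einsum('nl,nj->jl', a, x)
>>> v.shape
(11, 5)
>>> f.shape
(13, 5)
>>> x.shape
(11, 13)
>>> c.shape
(5, 13)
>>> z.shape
(13,)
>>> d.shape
(13, 17)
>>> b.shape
(11, 5)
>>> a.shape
(11, 17)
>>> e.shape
(5, 17)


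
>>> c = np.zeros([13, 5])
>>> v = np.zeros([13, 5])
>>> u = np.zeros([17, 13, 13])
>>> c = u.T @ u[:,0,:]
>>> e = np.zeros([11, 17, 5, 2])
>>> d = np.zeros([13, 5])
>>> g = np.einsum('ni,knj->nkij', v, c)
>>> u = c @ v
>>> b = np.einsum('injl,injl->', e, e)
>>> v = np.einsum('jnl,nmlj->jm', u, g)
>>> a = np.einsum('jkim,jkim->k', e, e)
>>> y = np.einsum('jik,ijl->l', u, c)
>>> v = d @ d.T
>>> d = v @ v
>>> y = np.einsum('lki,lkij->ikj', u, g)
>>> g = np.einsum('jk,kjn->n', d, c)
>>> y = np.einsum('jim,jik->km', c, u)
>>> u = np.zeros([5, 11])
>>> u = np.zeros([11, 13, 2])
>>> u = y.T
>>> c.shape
(13, 13, 13)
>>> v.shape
(13, 13)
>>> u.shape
(13, 5)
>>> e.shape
(11, 17, 5, 2)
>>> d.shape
(13, 13)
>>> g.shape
(13,)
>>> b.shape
()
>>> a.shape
(17,)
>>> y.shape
(5, 13)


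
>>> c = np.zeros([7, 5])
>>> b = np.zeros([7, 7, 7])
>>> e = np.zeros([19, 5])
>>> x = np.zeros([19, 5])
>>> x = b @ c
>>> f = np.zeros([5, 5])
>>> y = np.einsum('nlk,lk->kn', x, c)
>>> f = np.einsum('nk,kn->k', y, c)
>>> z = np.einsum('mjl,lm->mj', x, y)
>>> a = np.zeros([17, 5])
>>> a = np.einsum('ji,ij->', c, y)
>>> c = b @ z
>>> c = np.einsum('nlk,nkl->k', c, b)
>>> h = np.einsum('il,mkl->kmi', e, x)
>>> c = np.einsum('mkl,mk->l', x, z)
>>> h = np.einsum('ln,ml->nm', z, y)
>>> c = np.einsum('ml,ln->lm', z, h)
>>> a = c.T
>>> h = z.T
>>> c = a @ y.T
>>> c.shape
(7, 5)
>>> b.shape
(7, 7, 7)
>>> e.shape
(19, 5)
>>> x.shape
(7, 7, 5)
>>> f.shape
(7,)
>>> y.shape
(5, 7)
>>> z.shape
(7, 7)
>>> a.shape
(7, 7)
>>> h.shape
(7, 7)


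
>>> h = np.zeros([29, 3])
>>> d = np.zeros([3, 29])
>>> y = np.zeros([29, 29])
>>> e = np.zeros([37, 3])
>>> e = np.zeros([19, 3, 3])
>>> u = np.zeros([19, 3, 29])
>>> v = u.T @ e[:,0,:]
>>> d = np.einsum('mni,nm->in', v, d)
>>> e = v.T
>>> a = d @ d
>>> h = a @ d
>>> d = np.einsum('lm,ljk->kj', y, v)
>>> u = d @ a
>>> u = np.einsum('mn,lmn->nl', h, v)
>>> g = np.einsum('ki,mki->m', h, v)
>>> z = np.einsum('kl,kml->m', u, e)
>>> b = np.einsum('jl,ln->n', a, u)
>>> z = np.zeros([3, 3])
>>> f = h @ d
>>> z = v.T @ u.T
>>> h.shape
(3, 3)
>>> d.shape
(3, 3)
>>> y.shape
(29, 29)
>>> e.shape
(3, 3, 29)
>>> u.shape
(3, 29)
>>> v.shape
(29, 3, 3)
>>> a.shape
(3, 3)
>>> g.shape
(29,)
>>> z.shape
(3, 3, 3)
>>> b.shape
(29,)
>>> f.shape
(3, 3)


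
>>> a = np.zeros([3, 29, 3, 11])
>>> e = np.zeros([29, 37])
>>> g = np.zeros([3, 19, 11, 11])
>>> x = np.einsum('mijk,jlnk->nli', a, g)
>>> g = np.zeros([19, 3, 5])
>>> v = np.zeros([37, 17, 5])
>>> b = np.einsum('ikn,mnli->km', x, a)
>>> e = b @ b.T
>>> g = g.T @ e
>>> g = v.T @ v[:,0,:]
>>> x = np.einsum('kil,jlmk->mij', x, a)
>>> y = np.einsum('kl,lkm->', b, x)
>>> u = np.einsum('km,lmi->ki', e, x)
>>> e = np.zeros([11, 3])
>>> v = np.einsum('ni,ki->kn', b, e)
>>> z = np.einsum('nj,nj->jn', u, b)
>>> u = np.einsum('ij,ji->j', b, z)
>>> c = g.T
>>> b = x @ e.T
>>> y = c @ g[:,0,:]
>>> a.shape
(3, 29, 3, 11)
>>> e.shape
(11, 3)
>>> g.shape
(5, 17, 5)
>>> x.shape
(3, 19, 3)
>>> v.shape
(11, 19)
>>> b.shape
(3, 19, 11)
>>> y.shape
(5, 17, 5)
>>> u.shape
(3,)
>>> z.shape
(3, 19)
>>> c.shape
(5, 17, 5)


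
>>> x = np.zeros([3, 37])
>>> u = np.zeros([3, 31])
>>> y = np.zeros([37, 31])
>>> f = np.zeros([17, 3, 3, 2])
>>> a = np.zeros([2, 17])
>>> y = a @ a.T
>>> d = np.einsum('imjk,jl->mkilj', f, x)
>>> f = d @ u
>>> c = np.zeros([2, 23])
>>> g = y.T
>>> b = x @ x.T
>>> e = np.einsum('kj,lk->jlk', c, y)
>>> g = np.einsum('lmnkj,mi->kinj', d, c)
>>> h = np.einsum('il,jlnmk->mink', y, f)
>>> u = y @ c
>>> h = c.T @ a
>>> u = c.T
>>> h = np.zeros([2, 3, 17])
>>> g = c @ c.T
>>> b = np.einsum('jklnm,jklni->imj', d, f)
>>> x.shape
(3, 37)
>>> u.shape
(23, 2)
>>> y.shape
(2, 2)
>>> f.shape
(3, 2, 17, 37, 31)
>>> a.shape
(2, 17)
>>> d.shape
(3, 2, 17, 37, 3)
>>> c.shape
(2, 23)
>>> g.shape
(2, 2)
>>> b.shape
(31, 3, 3)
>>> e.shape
(23, 2, 2)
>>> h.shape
(2, 3, 17)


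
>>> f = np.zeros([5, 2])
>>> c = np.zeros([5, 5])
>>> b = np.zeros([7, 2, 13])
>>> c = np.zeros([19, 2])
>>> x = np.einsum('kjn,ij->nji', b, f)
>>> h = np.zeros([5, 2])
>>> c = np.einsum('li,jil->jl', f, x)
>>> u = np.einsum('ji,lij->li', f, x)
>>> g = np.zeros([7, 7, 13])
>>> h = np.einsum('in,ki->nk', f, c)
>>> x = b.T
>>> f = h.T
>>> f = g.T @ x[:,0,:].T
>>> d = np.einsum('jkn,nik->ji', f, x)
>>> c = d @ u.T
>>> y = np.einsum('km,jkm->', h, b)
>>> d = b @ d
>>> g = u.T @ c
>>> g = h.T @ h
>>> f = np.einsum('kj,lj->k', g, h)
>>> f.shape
(13,)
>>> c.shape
(13, 13)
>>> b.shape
(7, 2, 13)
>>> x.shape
(13, 2, 7)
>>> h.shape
(2, 13)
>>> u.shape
(13, 2)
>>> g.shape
(13, 13)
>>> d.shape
(7, 2, 2)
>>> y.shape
()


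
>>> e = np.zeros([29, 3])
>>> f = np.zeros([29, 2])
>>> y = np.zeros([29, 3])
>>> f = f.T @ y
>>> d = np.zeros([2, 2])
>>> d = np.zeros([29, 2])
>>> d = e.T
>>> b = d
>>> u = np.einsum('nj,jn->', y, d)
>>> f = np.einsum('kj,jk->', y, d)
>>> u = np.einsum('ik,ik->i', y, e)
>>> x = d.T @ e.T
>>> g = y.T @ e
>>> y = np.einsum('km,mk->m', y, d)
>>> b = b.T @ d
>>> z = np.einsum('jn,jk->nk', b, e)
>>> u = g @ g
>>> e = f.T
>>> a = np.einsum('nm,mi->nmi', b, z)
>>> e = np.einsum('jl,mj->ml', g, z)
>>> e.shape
(29, 3)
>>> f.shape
()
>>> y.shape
(3,)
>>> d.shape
(3, 29)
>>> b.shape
(29, 29)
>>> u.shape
(3, 3)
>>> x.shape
(29, 29)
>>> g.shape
(3, 3)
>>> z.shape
(29, 3)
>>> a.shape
(29, 29, 3)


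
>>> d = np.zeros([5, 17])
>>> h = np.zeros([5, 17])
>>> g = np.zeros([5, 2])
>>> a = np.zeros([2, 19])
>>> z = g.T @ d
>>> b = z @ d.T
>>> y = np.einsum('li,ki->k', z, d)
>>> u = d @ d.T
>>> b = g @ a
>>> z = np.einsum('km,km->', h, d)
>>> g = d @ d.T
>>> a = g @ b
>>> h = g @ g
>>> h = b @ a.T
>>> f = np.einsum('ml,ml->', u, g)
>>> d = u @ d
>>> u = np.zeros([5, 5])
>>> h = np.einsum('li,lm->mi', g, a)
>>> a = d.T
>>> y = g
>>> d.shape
(5, 17)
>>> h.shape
(19, 5)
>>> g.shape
(5, 5)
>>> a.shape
(17, 5)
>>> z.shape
()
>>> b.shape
(5, 19)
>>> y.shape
(5, 5)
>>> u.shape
(5, 5)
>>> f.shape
()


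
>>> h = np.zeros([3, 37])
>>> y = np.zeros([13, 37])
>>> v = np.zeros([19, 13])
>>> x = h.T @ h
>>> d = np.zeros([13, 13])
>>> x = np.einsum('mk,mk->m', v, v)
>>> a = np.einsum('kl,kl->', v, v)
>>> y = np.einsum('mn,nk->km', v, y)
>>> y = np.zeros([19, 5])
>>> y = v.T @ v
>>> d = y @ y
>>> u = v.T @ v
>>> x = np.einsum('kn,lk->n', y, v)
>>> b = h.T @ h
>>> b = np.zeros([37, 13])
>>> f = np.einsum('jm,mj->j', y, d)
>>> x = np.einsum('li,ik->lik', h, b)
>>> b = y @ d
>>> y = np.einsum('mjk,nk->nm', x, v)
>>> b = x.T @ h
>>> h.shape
(3, 37)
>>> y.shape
(19, 3)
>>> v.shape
(19, 13)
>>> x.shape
(3, 37, 13)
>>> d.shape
(13, 13)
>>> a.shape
()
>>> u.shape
(13, 13)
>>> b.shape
(13, 37, 37)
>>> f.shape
(13,)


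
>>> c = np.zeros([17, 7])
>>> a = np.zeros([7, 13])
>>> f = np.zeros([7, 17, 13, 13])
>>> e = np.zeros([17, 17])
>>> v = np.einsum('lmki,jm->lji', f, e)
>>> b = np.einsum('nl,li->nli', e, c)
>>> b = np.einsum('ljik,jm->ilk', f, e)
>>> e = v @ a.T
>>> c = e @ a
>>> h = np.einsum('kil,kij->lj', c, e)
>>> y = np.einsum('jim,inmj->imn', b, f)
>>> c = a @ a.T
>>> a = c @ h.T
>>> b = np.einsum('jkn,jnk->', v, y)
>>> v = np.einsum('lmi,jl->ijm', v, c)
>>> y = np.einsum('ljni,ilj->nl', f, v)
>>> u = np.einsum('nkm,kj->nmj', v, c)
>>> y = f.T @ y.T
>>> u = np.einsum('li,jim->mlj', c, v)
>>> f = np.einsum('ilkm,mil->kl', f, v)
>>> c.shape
(7, 7)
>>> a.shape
(7, 13)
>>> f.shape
(13, 17)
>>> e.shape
(7, 17, 7)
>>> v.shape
(13, 7, 17)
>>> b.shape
()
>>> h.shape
(13, 7)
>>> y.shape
(13, 13, 17, 13)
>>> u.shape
(17, 7, 13)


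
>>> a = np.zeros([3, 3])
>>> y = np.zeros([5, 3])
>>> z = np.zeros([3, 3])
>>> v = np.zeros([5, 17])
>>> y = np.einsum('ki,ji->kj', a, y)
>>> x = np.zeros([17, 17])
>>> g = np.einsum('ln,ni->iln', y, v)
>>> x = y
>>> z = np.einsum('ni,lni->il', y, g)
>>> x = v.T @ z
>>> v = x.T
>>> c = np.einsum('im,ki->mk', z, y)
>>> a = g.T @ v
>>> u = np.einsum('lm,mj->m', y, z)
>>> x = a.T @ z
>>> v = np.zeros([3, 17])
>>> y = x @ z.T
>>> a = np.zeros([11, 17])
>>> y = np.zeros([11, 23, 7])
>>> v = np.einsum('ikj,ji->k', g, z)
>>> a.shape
(11, 17)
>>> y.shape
(11, 23, 7)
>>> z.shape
(5, 17)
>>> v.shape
(3,)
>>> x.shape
(17, 3, 17)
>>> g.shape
(17, 3, 5)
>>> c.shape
(17, 3)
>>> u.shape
(5,)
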